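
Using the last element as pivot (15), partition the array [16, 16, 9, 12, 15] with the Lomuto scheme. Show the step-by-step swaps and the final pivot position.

Lomuto partition with pivot = 15:

Initial array: [16, 16, 9, 12, 15]

arr[0]=16 > 15: no swap
arr[1]=16 > 15: no swap
arr[2]=9 <= 15: swap with position 0, array becomes [9, 16, 16, 12, 15]
arr[3]=12 <= 15: swap with position 1, array becomes [9, 12, 16, 16, 15]

Place pivot at position 2: [9, 12, 15, 16, 16]
Pivot position: 2

After partitioning with pivot 15, the array becomes [9, 12, 15, 16, 16]. The pivot is placed at index 2. All elements to the left of the pivot are <= 15, and all elements to the right are > 15.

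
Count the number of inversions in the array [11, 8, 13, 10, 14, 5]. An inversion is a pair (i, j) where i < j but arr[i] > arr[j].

Finding inversions in [11, 8, 13, 10, 14, 5]:

(0, 1): arr[0]=11 > arr[1]=8
(0, 3): arr[0]=11 > arr[3]=10
(0, 5): arr[0]=11 > arr[5]=5
(1, 5): arr[1]=8 > arr[5]=5
(2, 3): arr[2]=13 > arr[3]=10
(2, 5): arr[2]=13 > arr[5]=5
(3, 5): arr[3]=10 > arr[5]=5
(4, 5): arr[4]=14 > arr[5]=5

Total inversions: 8

The array has 8 inversion(s): (0,1), (0,3), (0,5), (1,5), (2,3), (2,5), (3,5), (4,5). Each pair (i,j) satisfies i < j and arr[i] > arr[j].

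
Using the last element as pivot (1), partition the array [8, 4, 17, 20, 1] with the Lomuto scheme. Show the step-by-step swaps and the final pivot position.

Lomuto partition with pivot = 1:

Initial array: [8, 4, 17, 20, 1]

arr[0]=8 > 1: no swap
arr[1]=4 > 1: no swap
arr[2]=17 > 1: no swap
arr[3]=20 > 1: no swap

Place pivot at position 0: [1, 4, 17, 20, 8]
Pivot position: 0

After partitioning with pivot 1, the array becomes [1, 4, 17, 20, 8]. The pivot is placed at index 0. All elements to the left of the pivot are <= 1, and all elements to the right are > 1.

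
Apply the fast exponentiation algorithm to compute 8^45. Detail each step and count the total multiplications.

Computing 8^45 by squaring (build up from 8^1; each line after the first costs one multiplication):

8^1 = 8
8^2 = (8^1)^2 = 8^2 = 64
8^4 = (8^2)^2 = 64^2 = 4096
8^5 = 8 * 8^4 = 8 * 4096 = 32768
8^10 = (8^5)^2 = 32768^2 = 1073741824
8^11 = 8 * 8^10 = 8 * 1073741824 = 8589934592
8^22 = (8^11)^2 = 8589934592^2 = 73786976294838206464
8^44 = (8^22)^2 = 73786976294838206464^2 = 5444517870735015415413993718908291383296
8^45 = 8 * 8^44 = 8 * 5444517870735015415413993718908291383296 = 43556142965880123323311949751266331066368

Result: 43556142965880123323311949751266331066368
Multiplications needed: 8 (8 lines after 8^1)

8^45 = 43556142965880123323311949751266331066368. Using exponentiation by squaring, this requires 8 multiplications. The key idea: if the exponent is even, square the half-power; if odd, multiply by the base once.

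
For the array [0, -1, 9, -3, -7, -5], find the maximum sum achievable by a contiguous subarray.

Using Kadane's algorithm on [0, -1, 9, -3, -7, -5]:

Scanning through the array:
Position 1 (value -1): max_ending_here = -1, max_so_far = 0
Position 2 (value 9): max_ending_here = 9, max_so_far = 9
Position 3 (value -3): max_ending_here = 6, max_so_far = 9
Position 4 (value -7): max_ending_here = -1, max_so_far = 9
Position 5 (value -5): max_ending_here = -5, max_so_far = 9

Maximum subarray: [9]
Maximum sum: 9

The maximum subarray is [9] with sum 9. This subarray runs from index 2 to index 2.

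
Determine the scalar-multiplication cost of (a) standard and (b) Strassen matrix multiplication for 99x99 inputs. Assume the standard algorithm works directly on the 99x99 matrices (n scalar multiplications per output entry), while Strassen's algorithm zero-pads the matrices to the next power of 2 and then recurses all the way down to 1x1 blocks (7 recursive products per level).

Matrix multiplication for 99x99 matrices:

Strassen's algorithm requires power-of-2 dimensions. Pad 99x99 to 128x128 (next power of 2).

Standard algorithm: 99^3 = 970299 multiplications
Strassen's algorithm: 7^(log2(128)) = 7^7 = 823543 multiplications
Savings: 970299 - 823543 = 146756 multiplications

Standard: 970299 multiplications (99^3). Strassen: 823543 multiplications (7^7, after padding to 128x128). Strassen reduces 8 recursive multiplications to 7 at each level.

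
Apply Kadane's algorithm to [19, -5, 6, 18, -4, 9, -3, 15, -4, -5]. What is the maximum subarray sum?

Using Kadane's algorithm on [19, -5, 6, 18, -4, 9, -3, 15, -4, -5]:

Scanning through the array:
Position 1 (value -5): max_ending_here = 14, max_so_far = 19
Position 2 (value 6): max_ending_here = 20, max_so_far = 20
Position 3 (value 18): max_ending_here = 38, max_so_far = 38
Position 4 (value -4): max_ending_here = 34, max_so_far = 38
Position 5 (value 9): max_ending_here = 43, max_so_far = 43
Position 6 (value -3): max_ending_here = 40, max_so_far = 43
Position 7 (value 15): max_ending_here = 55, max_so_far = 55
Position 8 (value -4): max_ending_here = 51, max_so_far = 55
Position 9 (value -5): max_ending_here = 46, max_so_far = 55

Maximum subarray: [19, -5, 6, 18, -4, 9, -3, 15]
Maximum sum: 55

The maximum subarray is [19, -5, 6, 18, -4, 9, -3, 15] with sum 55. This subarray runs from index 0 to index 7.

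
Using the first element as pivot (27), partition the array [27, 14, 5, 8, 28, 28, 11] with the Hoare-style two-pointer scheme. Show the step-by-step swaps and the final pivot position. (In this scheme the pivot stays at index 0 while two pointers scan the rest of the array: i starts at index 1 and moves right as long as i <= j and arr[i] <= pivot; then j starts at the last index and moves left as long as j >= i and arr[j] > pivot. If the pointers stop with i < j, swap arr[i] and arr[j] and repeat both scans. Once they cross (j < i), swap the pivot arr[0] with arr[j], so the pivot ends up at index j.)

Hoare-style two-pointer partition with pivot = 27:

Initial array: [27, 14, 5, 8, 28, 28, 11]

Pointers start at i = 1, j = 6.
i stops at index 4 (arr[4]=28 > 27), j stops at index 6 (arr[6]=11 <= 27): swap arr[4] and arr[6], array becomes [27, 14, 5, 8, 11, 28, 28]
i ends at 5, j ends at 4: the pointers have crossed (j < i), so scanning stops.

Swap pivot arr[0] with arr[4] to place pivot at position 4: [11, 14, 5, 8, 27, 28, 28]
Pivot position: 4

After partitioning with pivot 27, the array becomes [11, 14, 5, 8, 27, 28, 28]. The pivot is placed at index 4. All elements to the left of the pivot are <= 27, and all elements to the right are > 27.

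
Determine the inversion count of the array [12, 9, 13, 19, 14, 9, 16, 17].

Finding inversions in [12, 9, 13, 19, 14, 9, 16, 17]:

(0, 1): arr[0]=12 > arr[1]=9
(0, 5): arr[0]=12 > arr[5]=9
(2, 5): arr[2]=13 > arr[5]=9
(3, 4): arr[3]=19 > arr[4]=14
(3, 5): arr[3]=19 > arr[5]=9
(3, 6): arr[3]=19 > arr[6]=16
(3, 7): arr[3]=19 > arr[7]=17
(4, 5): arr[4]=14 > arr[5]=9

Total inversions: 8

The array has 8 inversion(s): (0,1), (0,5), (2,5), (3,4), (3,5), (3,6), (3,7), (4,5). Each pair (i,j) satisfies i < j and arr[i] > arr[j].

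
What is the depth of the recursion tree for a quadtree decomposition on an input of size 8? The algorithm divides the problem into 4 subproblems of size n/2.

For divide and conquer with division factor 2:

Problem sizes at each level:
Level 0: 8
Level 1: 4
Level 2: 2
Level 3: 1

The root is level 0 and the size-1 base case is level 3 (the tree spans levels 0 through 3, i.e. 4 levels counting the root), so the depth is the number of divisions: log_2(8) = 3

The recursion tree depth is log_2(8) = 3. At each level, the problem size is divided by 2, so it takes 3 divisions to reduce to a base case of size 1. The algorithm makes 4 recursive calls at each level.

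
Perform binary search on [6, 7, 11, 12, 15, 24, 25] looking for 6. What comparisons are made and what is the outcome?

Binary search for 6 in [6, 7, 11, 12, 15, 24, 25]:

lo=0, hi=6, mid=3, arr[mid]=12 -> 12 > 6, search left half
lo=0, hi=2, mid=1, arr[mid]=7 -> 7 > 6, search left half
lo=0, hi=0, mid=0, arr[mid]=6 -> Found target at index 0!

Binary search finds 6 at index 0 after 3 comparisons. The search repeatedly halves the search space by comparing with the middle element.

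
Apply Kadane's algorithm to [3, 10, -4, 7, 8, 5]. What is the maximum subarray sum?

Using Kadane's algorithm on [3, 10, -4, 7, 8, 5]:

Scanning through the array:
Position 1 (value 10): max_ending_here = 13, max_so_far = 13
Position 2 (value -4): max_ending_here = 9, max_so_far = 13
Position 3 (value 7): max_ending_here = 16, max_so_far = 16
Position 4 (value 8): max_ending_here = 24, max_so_far = 24
Position 5 (value 5): max_ending_here = 29, max_so_far = 29

Maximum subarray: [3, 10, -4, 7, 8, 5]
Maximum sum: 29

The maximum subarray is [3, 10, -4, 7, 8, 5] with sum 29. This subarray runs from index 0 to index 5.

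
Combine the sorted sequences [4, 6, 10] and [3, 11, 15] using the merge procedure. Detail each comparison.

Merging process:

Compare 4 vs 3: take 3 from right. Merged: [3]
Compare 4 vs 11: take 4 from left. Merged: [3, 4]
Compare 6 vs 11: take 6 from left. Merged: [3, 4, 6]
Compare 10 vs 11: take 10 from left. Merged: [3, 4, 6, 10]
Append remaining from right: [11, 15]. Merged: [3, 4, 6, 10, 11, 15]

Final merged array: [3, 4, 6, 10, 11, 15]
Total comparisons: 4

The merged array is [3, 4, 6, 10, 11, 15], requiring 4 comparisons. The merge step runs in O(n) time where n is the total number of elements.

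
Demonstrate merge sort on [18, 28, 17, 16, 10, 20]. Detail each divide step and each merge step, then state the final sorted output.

Merge sort trace:

Split: [18, 28, 17, 16, 10, 20] -> [18, 28, 17] and [16, 10, 20]
  Split: [18, 28, 17] -> [18] and [28, 17]
    Split: [28, 17] -> [28] and [17]
    Merge: [28] + [17] -> [17, 28]
  Merge: [18] + [17, 28] -> [17, 18, 28]
  Split: [16, 10, 20] -> [16] and [10, 20]
    Split: [10, 20] -> [10] and [20]
    Merge: [10] + [20] -> [10, 20]
  Merge: [16] + [10, 20] -> [10, 16, 20]
Merge: [17, 18, 28] + [10, 16, 20] -> [10, 16, 17, 18, 20, 28]

Final sorted array: [10, 16, 17, 18, 20, 28]

The merge sort proceeds by recursively splitting the array and merging sorted halves.
After all merges, the sorted array is [10, 16, 17, 18, 20, 28].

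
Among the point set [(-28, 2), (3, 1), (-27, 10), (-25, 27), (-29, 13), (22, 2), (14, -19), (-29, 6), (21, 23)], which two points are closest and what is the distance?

Computing all pairwise distances among 9 points:

d((-28, 2), (3, 1)) = 31.0161
d((-28, 2), (-27, 10)) = 8.0623
d((-28, 2), (-25, 27)) = 25.1794
d((-28, 2), (-29, 13)) = 11.0454
d((-28, 2), (22, 2)) = 50.0
d((-28, 2), (14, -19)) = 46.9574
d((-28, 2), (-29, 6)) = 4.1231
d((-28, 2), (21, 23)) = 53.3104
d((3, 1), (-27, 10)) = 31.3209
d((3, 1), (-25, 27)) = 38.2099
d((3, 1), (-29, 13)) = 34.176
d((3, 1), (22, 2)) = 19.0263
d((3, 1), (14, -19)) = 22.8254
d((3, 1), (-29, 6)) = 32.3883
d((3, 1), (21, 23)) = 28.4253
d((-27, 10), (-25, 27)) = 17.1172
d((-27, 10), (-29, 13)) = 3.6056 <-- minimum
d((-27, 10), (22, 2)) = 49.6488
d((-27, 10), (14, -19)) = 50.2195
d((-27, 10), (-29, 6)) = 4.4721
d((-27, 10), (21, 23)) = 49.7293
d((-25, 27), (-29, 13)) = 14.5602
d((-25, 27), (22, 2)) = 53.2353
d((-25, 27), (14, -19)) = 60.3075
d((-25, 27), (-29, 6)) = 21.3776
d((-25, 27), (21, 23)) = 46.1736
d((-29, 13), (22, 2)) = 52.1728
d((-29, 13), (14, -19)) = 53.6004
d((-29, 13), (-29, 6)) = 7.0
d((-29, 13), (21, 23)) = 50.9902
d((22, 2), (14, -19)) = 22.4722
d((22, 2), (-29, 6)) = 51.1566
d((22, 2), (21, 23)) = 21.0238
d((14, -19), (-29, 6)) = 49.7393
d((14, -19), (21, 23)) = 42.5793
d((-29, 6), (21, 23)) = 52.811

Closest pair: (-27, 10) and (-29, 13) with distance 3.6056

The closest pair is (-27, 10) and (-29, 13) with Euclidean distance 3.6056. For 9 points, brute-force pairwise comparison is shown above. For large n, the divide-and-conquer algorithm (sort by x, recurse on halves, check the dividing strip) achieves O(n log n).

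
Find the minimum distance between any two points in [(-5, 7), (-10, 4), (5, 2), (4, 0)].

Computing all pairwise distances among 4 points:

d((-5, 7), (-10, 4)) = 5.831
d((-5, 7), (5, 2)) = 11.1803
d((-5, 7), (4, 0)) = 11.4018
d((-10, 4), (5, 2)) = 15.1327
d((-10, 4), (4, 0)) = 14.5602
d((5, 2), (4, 0)) = 2.2361 <-- minimum

Closest pair: (5, 2) and (4, 0) with distance 2.2361

The closest pair is (5, 2) and (4, 0) with Euclidean distance 2.2361. For 4 points, brute-force pairwise comparison is shown above. For large n, the divide-and-conquer algorithm (sort by x, recurse on halves, check the dividing strip) achieves O(n log n).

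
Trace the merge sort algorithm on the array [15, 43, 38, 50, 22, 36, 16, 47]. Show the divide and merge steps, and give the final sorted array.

Merge sort trace:

Split: [15, 43, 38, 50, 22, 36, 16, 47] -> [15, 43, 38, 50] and [22, 36, 16, 47]
  Split: [15, 43, 38, 50] -> [15, 43] and [38, 50]
    Split: [15, 43] -> [15] and [43]
    Merge: [15] + [43] -> [15, 43]
    Split: [38, 50] -> [38] and [50]
    Merge: [38] + [50] -> [38, 50]
  Merge: [15, 43] + [38, 50] -> [15, 38, 43, 50]
  Split: [22, 36, 16, 47] -> [22, 36] and [16, 47]
    Split: [22, 36] -> [22] and [36]
    Merge: [22] + [36] -> [22, 36]
    Split: [16, 47] -> [16] and [47]
    Merge: [16] + [47] -> [16, 47]
  Merge: [22, 36] + [16, 47] -> [16, 22, 36, 47]
Merge: [15, 38, 43, 50] + [16, 22, 36, 47] -> [15, 16, 22, 36, 38, 43, 47, 50]

Final sorted array: [15, 16, 22, 36, 38, 43, 47, 50]

The merge sort proceeds by recursively splitting the array and merging sorted halves.
After all merges, the sorted array is [15, 16, 22, 36, 38, 43, 47, 50].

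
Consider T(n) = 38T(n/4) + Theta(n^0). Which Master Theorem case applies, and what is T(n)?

Master Theorem for T(n) = 38T(n/4) + O(n^0):

a = 38, b = 4, c = 0
log_b(a) = log_4(38) = 2.6240

Case 1: c = 0 < log_4(38) = 2.6240
T(n) = O(n^(log_4 38))

For T(n) = 38T(n/4) + O(n^0): log_4(38) = 2.6240. This is Case 1 of the Master Theorem (c < log_b(a), work dominated by leaves), giving O(n^(log_4 38)).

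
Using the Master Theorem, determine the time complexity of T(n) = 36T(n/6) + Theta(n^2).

Master Theorem for T(n) = 36T(n/6) + O(n^2):

a = 36, b = 6, c = 2
log_b(a) = log_6(36) = 2.0000

Case 2: c = 2 = log_6(36) = 2.0000
T(n) = O(n^2 log n) = O(n^2 log n)

For T(n) = 36T(n/6) + O(n^2): log_6(36) = 2.0000. This is Case 2 of the Master Theorem (c = log_b(a), equal work at all levels), giving O(n^2 log n).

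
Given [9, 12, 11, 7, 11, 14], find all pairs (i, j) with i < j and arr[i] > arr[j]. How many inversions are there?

Finding inversions in [9, 12, 11, 7, 11, 14]:

(0, 3): arr[0]=9 > arr[3]=7
(1, 2): arr[1]=12 > arr[2]=11
(1, 3): arr[1]=12 > arr[3]=7
(1, 4): arr[1]=12 > arr[4]=11
(2, 3): arr[2]=11 > arr[3]=7

Total inversions: 5

The array has 5 inversion(s): (0,3), (1,2), (1,3), (1,4), (2,3). Each pair (i,j) satisfies i < j and arr[i] > arr[j].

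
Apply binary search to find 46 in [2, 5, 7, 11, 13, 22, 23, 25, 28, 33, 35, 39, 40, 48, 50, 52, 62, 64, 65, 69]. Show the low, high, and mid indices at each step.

Binary search for 46 in [2, 5, 7, 11, 13, 22, 23, 25, 28, 33, 35, 39, 40, 48, 50, 52, 62, 64, 65, 69]:

lo=0, hi=19, mid=9, arr[mid]=33 -> 33 < 46, search right half
lo=10, hi=19, mid=14, arr[mid]=50 -> 50 > 46, search left half
lo=10, hi=13, mid=11, arr[mid]=39 -> 39 < 46, search right half
lo=12, hi=13, mid=12, arr[mid]=40 -> 40 < 46, search right half
lo=13, hi=13, mid=13, arr[mid]=48 -> 48 > 46, search left half
lo=13 > hi=12, target 46 not found

Binary search determines that 46 is not in the array after 5 comparisons. The search space was exhausted without finding the target.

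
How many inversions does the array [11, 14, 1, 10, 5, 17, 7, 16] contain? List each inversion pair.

Finding inversions in [11, 14, 1, 10, 5, 17, 7, 16]:

(0, 2): arr[0]=11 > arr[2]=1
(0, 3): arr[0]=11 > arr[3]=10
(0, 4): arr[0]=11 > arr[4]=5
(0, 6): arr[0]=11 > arr[6]=7
(1, 2): arr[1]=14 > arr[2]=1
(1, 3): arr[1]=14 > arr[3]=10
(1, 4): arr[1]=14 > arr[4]=5
(1, 6): arr[1]=14 > arr[6]=7
(3, 4): arr[3]=10 > arr[4]=5
(3, 6): arr[3]=10 > arr[6]=7
(5, 6): arr[5]=17 > arr[6]=7
(5, 7): arr[5]=17 > arr[7]=16

Total inversions: 12

The array has 12 inversion(s): (0,2), (0,3), (0,4), (0,6), (1,2), (1,3), (1,4), (1,6), (3,4), (3,6), (5,6), (5,7). Each pair (i,j) satisfies i < j and arr[i] > arr[j].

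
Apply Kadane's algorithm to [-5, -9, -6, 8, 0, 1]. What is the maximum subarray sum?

Using Kadane's algorithm on [-5, -9, -6, 8, 0, 1]:

Scanning through the array:
Position 1 (value -9): max_ending_here = -9, max_so_far = -5
Position 2 (value -6): max_ending_here = -6, max_so_far = -5
Position 3 (value 8): max_ending_here = 8, max_so_far = 8
Position 4 (value 0): max_ending_here = 8, max_so_far = 8
Position 5 (value 1): max_ending_here = 9, max_so_far = 9

Maximum subarray: [8, 0, 1]
Maximum sum: 9

The maximum subarray is [8, 0, 1] with sum 9. This subarray runs from index 3 to index 5.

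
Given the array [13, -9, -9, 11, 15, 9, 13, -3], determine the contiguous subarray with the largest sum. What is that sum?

Using Kadane's algorithm on [13, -9, -9, 11, 15, 9, 13, -3]:

Scanning through the array:
Position 1 (value -9): max_ending_here = 4, max_so_far = 13
Position 2 (value -9): max_ending_here = -5, max_so_far = 13
Position 3 (value 11): max_ending_here = 11, max_so_far = 13
Position 4 (value 15): max_ending_here = 26, max_so_far = 26
Position 5 (value 9): max_ending_here = 35, max_so_far = 35
Position 6 (value 13): max_ending_here = 48, max_so_far = 48
Position 7 (value -3): max_ending_here = 45, max_so_far = 48

Maximum subarray: [11, 15, 9, 13]
Maximum sum: 48

The maximum subarray is [11, 15, 9, 13] with sum 48. This subarray runs from index 3 to index 6.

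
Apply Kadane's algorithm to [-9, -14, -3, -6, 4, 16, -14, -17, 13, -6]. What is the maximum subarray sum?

Using Kadane's algorithm on [-9, -14, -3, -6, 4, 16, -14, -17, 13, -6]:

Scanning through the array:
Position 1 (value -14): max_ending_here = -14, max_so_far = -9
Position 2 (value -3): max_ending_here = -3, max_so_far = -3
Position 3 (value -6): max_ending_here = -6, max_so_far = -3
Position 4 (value 4): max_ending_here = 4, max_so_far = 4
Position 5 (value 16): max_ending_here = 20, max_so_far = 20
Position 6 (value -14): max_ending_here = 6, max_so_far = 20
Position 7 (value -17): max_ending_here = -11, max_so_far = 20
Position 8 (value 13): max_ending_here = 13, max_so_far = 20
Position 9 (value -6): max_ending_here = 7, max_so_far = 20

Maximum subarray: [4, 16]
Maximum sum: 20

The maximum subarray is [4, 16] with sum 20. This subarray runs from index 4 to index 5.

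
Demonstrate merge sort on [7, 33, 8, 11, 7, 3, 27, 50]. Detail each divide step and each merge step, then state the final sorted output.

Merge sort trace:

Split: [7, 33, 8, 11, 7, 3, 27, 50] -> [7, 33, 8, 11] and [7, 3, 27, 50]
  Split: [7, 33, 8, 11] -> [7, 33] and [8, 11]
    Split: [7, 33] -> [7] and [33]
    Merge: [7] + [33] -> [7, 33]
    Split: [8, 11] -> [8] and [11]
    Merge: [8] + [11] -> [8, 11]
  Merge: [7, 33] + [8, 11] -> [7, 8, 11, 33]
  Split: [7, 3, 27, 50] -> [7, 3] and [27, 50]
    Split: [7, 3] -> [7] and [3]
    Merge: [7] + [3] -> [3, 7]
    Split: [27, 50] -> [27] and [50]
    Merge: [27] + [50] -> [27, 50]
  Merge: [3, 7] + [27, 50] -> [3, 7, 27, 50]
Merge: [7, 8, 11, 33] + [3, 7, 27, 50] -> [3, 7, 7, 8, 11, 27, 33, 50]

Final sorted array: [3, 7, 7, 8, 11, 27, 33, 50]

The merge sort proceeds by recursively splitting the array and merging sorted halves.
After all merges, the sorted array is [3, 7, 7, 8, 11, 27, 33, 50].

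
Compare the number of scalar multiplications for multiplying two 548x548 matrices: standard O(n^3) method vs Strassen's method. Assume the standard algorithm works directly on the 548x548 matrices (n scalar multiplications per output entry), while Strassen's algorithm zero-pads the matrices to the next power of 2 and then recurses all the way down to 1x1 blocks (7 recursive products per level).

Matrix multiplication for 548x548 matrices:

Strassen's algorithm requires power-of-2 dimensions. Pad 548x548 to 1024x1024 (next power of 2).

Standard algorithm: 548^3 = 164566592 multiplications
Strassen's algorithm: 7^(log2(1024)) = 7^10 = 282475249 multiplications
Difference: 164566592 - 282475249 = -117908657 (Strassen uses MORE here due to padding overhead — for small or just-over-power-of-2 n, padding can outweigh the per-level savings)

Standard: 164566592 multiplications (548^3). Strassen: 282475249 multiplications (7^10, after padding to 1024x1024). Strassen reduces 8 recursive multiplications to 7 at each level.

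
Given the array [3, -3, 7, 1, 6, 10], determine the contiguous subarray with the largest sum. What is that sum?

Using Kadane's algorithm on [3, -3, 7, 1, 6, 10]:

Scanning through the array:
Position 1 (value -3): max_ending_here = 0, max_so_far = 3
Position 2 (value 7): max_ending_here = 7, max_so_far = 7
Position 3 (value 1): max_ending_here = 8, max_so_far = 8
Position 4 (value 6): max_ending_here = 14, max_so_far = 14
Position 5 (value 10): max_ending_here = 24, max_so_far = 24

Maximum subarray: [3, -3, 7, 1, 6, 10]
Maximum sum: 24

The maximum subarray is [3, -3, 7, 1, 6, 10] with sum 24. This subarray runs from index 0 to index 5.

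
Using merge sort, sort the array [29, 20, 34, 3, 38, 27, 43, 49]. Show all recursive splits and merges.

Merge sort trace:

Split: [29, 20, 34, 3, 38, 27, 43, 49] -> [29, 20, 34, 3] and [38, 27, 43, 49]
  Split: [29, 20, 34, 3] -> [29, 20] and [34, 3]
    Split: [29, 20] -> [29] and [20]
    Merge: [29] + [20] -> [20, 29]
    Split: [34, 3] -> [34] and [3]
    Merge: [34] + [3] -> [3, 34]
  Merge: [20, 29] + [3, 34] -> [3, 20, 29, 34]
  Split: [38, 27, 43, 49] -> [38, 27] and [43, 49]
    Split: [38, 27] -> [38] and [27]
    Merge: [38] + [27] -> [27, 38]
    Split: [43, 49] -> [43] and [49]
    Merge: [43] + [49] -> [43, 49]
  Merge: [27, 38] + [43, 49] -> [27, 38, 43, 49]
Merge: [3, 20, 29, 34] + [27, 38, 43, 49] -> [3, 20, 27, 29, 34, 38, 43, 49]

Final sorted array: [3, 20, 27, 29, 34, 38, 43, 49]

The merge sort proceeds by recursively splitting the array and merging sorted halves.
After all merges, the sorted array is [3, 20, 27, 29, 34, 38, 43, 49].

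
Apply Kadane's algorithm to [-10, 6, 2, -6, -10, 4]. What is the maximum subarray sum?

Using Kadane's algorithm on [-10, 6, 2, -6, -10, 4]:

Scanning through the array:
Position 1 (value 6): max_ending_here = 6, max_so_far = 6
Position 2 (value 2): max_ending_here = 8, max_so_far = 8
Position 3 (value -6): max_ending_here = 2, max_so_far = 8
Position 4 (value -10): max_ending_here = -8, max_so_far = 8
Position 5 (value 4): max_ending_here = 4, max_so_far = 8

Maximum subarray: [6, 2]
Maximum sum: 8

The maximum subarray is [6, 2] with sum 8. This subarray runs from index 1 to index 2.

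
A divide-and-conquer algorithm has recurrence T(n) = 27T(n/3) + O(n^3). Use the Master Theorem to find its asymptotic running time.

Master Theorem for T(n) = 27T(n/3) + O(n^3):

a = 27, b = 3, c = 3
log_b(a) = log_3(27) = 3.0000

Case 2: c = 3 = log_3(27) = 3.0000
T(n) = O(n^3 log n) = O(n^3 log n)

For T(n) = 27T(n/3) + O(n^3): log_3(27) = 3.0000. This is Case 2 of the Master Theorem (c = log_b(a), equal work at all levels), giving O(n^3 log n).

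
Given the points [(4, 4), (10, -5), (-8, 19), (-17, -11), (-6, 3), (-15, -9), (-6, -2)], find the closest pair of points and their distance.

Computing all pairwise distances among 7 points:

d((4, 4), (10, -5)) = 10.8167
d((4, 4), (-8, 19)) = 19.2094
d((4, 4), (-17, -11)) = 25.807
d((4, 4), (-6, 3)) = 10.0499
d((4, 4), (-15, -9)) = 23.0217
d((4, 4), (-6, -2)) = 11.6619
d((10, -5), (-8, 19)) = 30.0
d((10, -5), (-17, -11)) = 27.6586
d((10, -5), (-6, 3)) = 17.8885
d((10, -5), (-15, -9)) = 25.318
d((10, -5), (-6, -2)) = 16.2788
d((-8, 19), (-17, -11)) = 31.3209
d((-8, 19), (-6, 3)) = 16.1245
d((-8, 19), (-15, -9)) = 28.8617
d((-8, 19), (-6, -2)) = 21.095
d((-17, -11), (-6, 3)) = 17.8045
d((-17, -11), (-15, -9)) = 2.8284 <-- minimum
d((-17, -11), (-6, -2)) = 14.2127
d((-6, 3), (-15, -9)) = 15.0
d((-6, 3), (-6, -2)) = 5.0
d((-15, -9), (-6, -2)) = 11.4018

Closest pair: (-17, -11) and (-15, -9) with distance 2.8284

The closest pair is (-17, -11) and (-15, -9) with Euclidean distance 2.8284. For 7 points, brute-force pairwise comparison is shown above. For large n, the divide-and-conquer algorithm (sort by x, recurse on halves, check the dividing strip) achieves O(n log n).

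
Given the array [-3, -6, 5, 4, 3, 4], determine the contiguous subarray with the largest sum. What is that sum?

Using Kadane's algorithm on [-3, -6, 5, 4, 3, 4]:

Scanning through the array:
Position 1 (value -6): max_ending_here = -6, max_so_far = -3
Position 2 (value 5): max_ending_here = 5, max_so_far = 5
Position 3 (value 4): max_ending_here = 9, max_so_far = 9
Position 4 (value 3): max_ending_here = 12, max_so_far = 12
Position 5 (value 4): max_ending_here = 16, max_so_far = 16

Maximum subarray: [5, 4, 3, 4]
Maximum sum: 16

The maximum subarray is [5, 4, 3, 4] with sum 16. This subarray runs from index 2 to index 5.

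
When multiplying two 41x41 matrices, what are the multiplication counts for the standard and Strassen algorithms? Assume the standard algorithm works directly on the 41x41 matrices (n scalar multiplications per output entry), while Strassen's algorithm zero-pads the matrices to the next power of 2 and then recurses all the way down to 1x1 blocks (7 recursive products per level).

Matrix multiplication for 41x41 matrices:

Strassen's algorithm requires power-of-2 dimensions. Pad 41x41 to 64x64 (next power of 2).

Standard algorithm: 41^3 = 68921 multiplications
Strassen's algorithm: 7^(log2(64)) = 7^6 = 117649 multiplications
Difference: 68921 - 117649 = -48728 (Strassen uses MORE here due to padding overhead — for small or just-over-power-of-2 n, padding can outweigh the per-level savings)

Standard: 68921 multiplications (41^3). Strassen: 117649 multiplications (7^6, after padding to 64x64). Strassen reduces 8 recursive multiplications to 7 at each level.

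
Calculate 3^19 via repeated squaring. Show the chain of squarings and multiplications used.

Computing 3^19 by squaring (build up from 3^1; each line after the first costs one multiplication):

3^1 = 3
3^2 = (3^1)^2 = 3^2 = 9
3^4 = (3^2)^2 = 9^2 = 81
3^8 = (3^4)^2 = 81^2 = 6561
3^9 = 3 * 3^8 = 3 * 6561 = 19683
3^18 = (3^9)^2 = 19683^2 = 387420489
3^19 = 3 * 3^18 = 3 * 387420489 = 1162261467

Result: 1162261467
Multiplications needed: 6 (6 lines after 3^1)

3^19 = 1162261467. Using exponentiation by squaring, this requires 6 multiplications. The key idea: if the exponent is even, square the half-power; if odd, multiply by the base once.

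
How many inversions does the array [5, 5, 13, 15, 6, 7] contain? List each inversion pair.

Finding inversions in [5, 5, 13, 15, 6, 7]:

(2, 4): arr[2]=13 > arr[4]=6
(2, 5): arr[2]=13 > arr[5]=7
(3, 4): arr[3]=15 > arr[4]=6
(3, 5): arr[3]=15 > arr[5]=7

Total inversions: 4

The array has 4 inversion(s): (2,4), (2,5), (3,4), (3,5). Each pair (i,j) satisfies i < j and arr[i] > arr[j].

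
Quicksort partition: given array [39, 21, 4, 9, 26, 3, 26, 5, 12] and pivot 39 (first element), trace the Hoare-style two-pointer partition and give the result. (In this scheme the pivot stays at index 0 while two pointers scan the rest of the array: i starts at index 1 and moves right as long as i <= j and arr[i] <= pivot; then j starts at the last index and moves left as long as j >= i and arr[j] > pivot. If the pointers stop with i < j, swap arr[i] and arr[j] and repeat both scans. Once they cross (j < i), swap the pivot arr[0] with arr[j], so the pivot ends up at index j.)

Hoare-style two-pointer partition with pivot = 39:

Initial array: [39, 21, 4, 9, 26, 3, 26, 5, 12]

Pointers start at i = 1, j = 8.
i ends at 9, j ends at 8: the pointers have crossed (j < i), so scanning stops.

Swap pivot arr[0] with arr[8] to place pivot at position 8: [12, 21, 4, 9, 26, 3, 26, 5, 39]
Pivot position: 8

After partitioning with pivot 39, the array becomes [12, 21, 4, 9, 26, 3, 26, 5, 39]. The pivot is placed at index 8. All elements to the left of the pivot are <= 39, and all elements to the right are > 39.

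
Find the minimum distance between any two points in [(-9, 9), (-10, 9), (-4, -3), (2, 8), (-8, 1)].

Computing all pairwise distances among 5 points:

d((-9, 9), (-10, 9)) = 1.0 <-- minimum
d((-9, 9), (-4, -3)) = 13.0
d((-9, 9), (2, 8)) = 11.0454
d((-9, 9), (-8, 1)) = 8.0623
d((-10, 9), (-4, -3)) = 13.4164
d((-10, 9), (2, 8)) = 12.0416
d((-10, 9), (-8, 1)) = 8.2462
d((-4, -3), (2, 8)) = 12.53
d((-4, -3), (-8, 1)) = 5.6569
d((2, 8), (-8, 1)) = 12.2066

Closest pair: (-9, 9) and (-10, 9) with distance 1.0

The closest pair is (-9, 9) and (-10, 9) with Euclidean distance 1.0. For 5 points, brute-force pairwise comparison is shown above. For large n, the divide-and-conquer algorithm (sort by x, recurse on halves, check the dividing strip) achieves O(n log n).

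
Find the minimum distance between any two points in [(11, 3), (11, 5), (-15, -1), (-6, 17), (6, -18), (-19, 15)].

Computing all pairwise distances among 6 points:

d((11, 3), (11, 5)) = 2.0 <-- minimum
d((11, 3), (-15, -1)) = 26.3059
d((11, 3), (-6, 17)) = 22.0227
d((11, 3), (6, -18)) = 21.587
d((11, 3), (-19, 15)) = 32.311
d((11, 5), (-15, -1)) = 26.6833
d((11, 5), (-6, 17)) = 20.8087
d((11, 5), (6, -18)) = 23.5372
d((11, 5), (-19, 15)) = 31.6228
d((-15, -1), (-6, 17)) = 20.1246
d((-15, -1), (6, -18)) = 27.0185
d((-15, -1), (-19, 15)) = 16.4924
d((-6, 17), (6, -18)) = 37.0
d((-6, 17), (-19, 15)) = 13.1529
d((6, -18), (-19, 15)) = 41.4005

Closest pair: (11, 3) and (11, 5) with distance 2.0

The closest pair is (11, 3) and (11, 5) with Euclidean distance 2.0. For 6 points, brute-force pairwise comparison is shown above. For large n, the divide-and-conquer algorithm (sort by x, recurse on halves, check the dividing strip) achieves O(n log n).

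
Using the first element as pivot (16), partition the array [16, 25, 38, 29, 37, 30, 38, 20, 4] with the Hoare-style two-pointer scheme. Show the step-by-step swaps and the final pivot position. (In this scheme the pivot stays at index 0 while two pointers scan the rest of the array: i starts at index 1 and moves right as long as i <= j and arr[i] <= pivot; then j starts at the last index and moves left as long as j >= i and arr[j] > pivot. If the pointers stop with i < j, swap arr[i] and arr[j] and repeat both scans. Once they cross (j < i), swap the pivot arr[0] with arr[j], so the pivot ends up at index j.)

Hoare-style two-pointer partition with pivot = 16:

Initial array: [16, 25, 38, 29, 37, 30, 38, 20, 4]

Pointers start at i = 1, j = 8.
i stops at index 1 (arr[1]=25 > 16), j stops at index 8 (arr[8]=4 <= 16): swap arr[1] and arr[8], array becomes [16, 4, 38, 29, 37, 30, 38, 20, 25]
i ends at 2, j ends at 1: the pointers have crossed (j < i), so scanning stops.

Swap pivot arr[0] with arr[1] to place pivot at position 1: [4, 16, 38, 29, 37, 30, 38, 20, 25]
Pivot position: 1

After partitioning with pivot 16, the array becomes [4, 16, 38, 29, 37, 30, 38, 20, 25]. The pivot is placed at index 1. All elements to the left of the pivot are <= 16, and all elements to the right are > 16.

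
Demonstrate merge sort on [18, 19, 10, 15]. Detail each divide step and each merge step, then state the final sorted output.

Merge sort trace:

Split: [18, 19, 10, 15] -> [18, 19] and [10, 15]
  Split: [18, 19] -> [18] and [19]
  Merge: [18] + [19] -> [18, 19]
  Split: [10, 15] -> [10] and [15]
  Merge: [10] + [15] -> [10, 15]
Merge: [18, 19] + [10, 15] -> [10, 15, 18, 19]

Final sorted array: [10, 15, 18, 19]

The merge sort proceeds by recursively splitting the array and merging sorted halves.
After all merges, the sorted array is [10, 15, 18, 19].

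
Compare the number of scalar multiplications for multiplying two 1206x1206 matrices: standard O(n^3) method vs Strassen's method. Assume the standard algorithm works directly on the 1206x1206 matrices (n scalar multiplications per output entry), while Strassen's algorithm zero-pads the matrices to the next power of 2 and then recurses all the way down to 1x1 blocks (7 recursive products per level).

Matrix multiplication for 1206x1206 matrices:

Strassen's algorithm requires power-of-2 dimensions. Pad 1206x1206 to 2048x2048 (next power of 2).

Standard algorithm: 1206^3 = 1754049816 multiplications
Strassen's algorithm: 7^(log2(2048)) = 7^11 = 1977326743 multiplications
Difference: 1754049816 - 1977326743 = -223276927 (Strassen uses MORE here due to padding overhead — for small or just-over-power-of-2 n, padding can outweigh the per-level savings)

Standard: 1754049816 multiplications (1206^3). Strassen: 1977326743 multiplications (7^11, after padding to 2048x2048). Strassen reduces 8 recursive multiplications to 7 at each level.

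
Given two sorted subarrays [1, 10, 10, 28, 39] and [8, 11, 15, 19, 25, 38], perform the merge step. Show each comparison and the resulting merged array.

Merging process:

Compare 1 vs 8: take 1 from left. Merged: [1]
Compare 10 vs 8: take 8 from right. Merged: [1, 8]
Compare 10 vs 11: take 10 from left. Merged: [1, 8, 10]
Compare 10 vs 11: take 10 from left. Merged: [1, 8, 10, 10]
Compare 28 vs 11: take 11 from right. Merged: [1, 8, 10, 10, 11]
Compare 28 vs 15: take 15 from right. Merged: [1, 8, 10, 10, 11, 15]
Compare 28 vs 19: take 19 from right. Merged: [1, 8, 10, 10, 11, 15, 19]
Compare 28 vs 25: take 25 from right. Merged: [1, 8, 10, 10, 11, 15, 19, 25]
Compare 28 vs 38: take 28 from left. Merged: [1, 8, 10, 10, 11, 15, 19, 25, 28]
Compare 39 vs 38: take 38 from right. Merged: [1, 8, 10, 10, 11, 15, 19, 25, 28, 38]
Append remaining from left: [39]. Merged: [1, 8, 10, 10, 11, 15, 19, 25, 28, 38, 39]

Final merged array: [1, 8, 10, 10, 11, 15, 19, 25, 28, 38, 39]
Total comparisons: 10

The merged array is [1, 8, 10, 10, 11, 15, 19, 25, 28, 38, 39], requiring 10 comparisons. The merge step runs in O(n) time where n is the total number of elements.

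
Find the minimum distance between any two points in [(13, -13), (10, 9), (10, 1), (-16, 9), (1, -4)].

Computing all pairwise distances among 5 points:

d((13, -13), (10, 9)) = 22.2036
d((13, -13), (10, 1)) = 14.3178
d((13, -13), (-16, 9)) = 36.4005
d((13, -13), (1, -4)) = 15.0
d((10, 9), (10, 1)) = 8.0 <-- minimum
d((10, 9), (-16, 9)) = 26.0
d((10, 9), (1, -4)) = 15.8114
d((10, 1), (-16, 9)) = 27.2029
d((10, 1), (1, -4)) = 10.2956
d((-16, 9), (1, -4)) = 21.4009

Closest pair: (10, 9) and (10, 1) with distance 8.0

The closest pair is (10, 9) and (10, 1) with Euclidean distance 8.0. For 5 points, brute-force pairwise comparison is shown above. For large n, the divide-and-conquer algorithm (sort by x, recurse on halves, check the dividing strip) achieves O(n log n).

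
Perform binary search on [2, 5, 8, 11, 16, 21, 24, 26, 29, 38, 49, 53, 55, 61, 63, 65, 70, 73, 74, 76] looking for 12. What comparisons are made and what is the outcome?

Binary search for 12 in [2, 5, 8, 11, 16, 21, 24, 26, 29, 38, 49, 53, 55, 61, 63, 65, 70, 73, 74, 76]:

lo=0, hi=19, mid=9, arr[mid]=38 -> 38 > 12, search left half
lo=0, hi=8, mid=4, arr[mid]=16 -> 16 > 12, search left half
lo=0, hi=3, mid=1, arr[mid]=5 -> 5 < 12, search right half
lo=2, hi=3, mid=2, arr[mid]=8 -> 8 < 12, search right half
lo=3, hi=3, mid=3, arr[mid]=11 -> 11 < 12, search right half
lo=4 > hi=3, target 12 not found

Binary search determines that 12 is not in the array after 5 comparisons. The search space was exhausted without finding the target.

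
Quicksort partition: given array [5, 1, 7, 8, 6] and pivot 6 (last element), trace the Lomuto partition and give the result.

Lomuto partition with pivot = 6:

Initial array: [5, 1, 7, 8, 6]

arr[0]=5 <= 6: swap with position 0, array becomes [5, 1, 7, 8, 6]
arr[1]=1 <= 6: swap with position 1, array becomes [5, 1, 7, 8, 6]
arr[2]=7 > 6: no swap
arr[3]=8 > 6: no swap

Place pivot at position 2: [5, 1, 6, 8, 7]
Pivot position: 2

After partitioning with pivot 6, the array becomes [5, 1, 6, 8, 7]. The pivot is placed at index 2. All elements to the left of the pivot are <= 6, and all elements to the right are > 6.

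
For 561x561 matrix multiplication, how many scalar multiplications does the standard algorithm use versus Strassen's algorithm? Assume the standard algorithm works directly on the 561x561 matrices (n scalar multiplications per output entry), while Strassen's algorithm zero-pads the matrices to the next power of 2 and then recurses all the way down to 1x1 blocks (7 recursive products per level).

Matrix multiplication for 561x561 matrices:

Strassen's algorithm requires power-of-2 dimensions. Pad 561x561 to 1024x1024 (next power of 2).

Standard algorithm: 561^3 = 176558481 multiplications
Strassen's algorithm: 7^(log2(1024)) = 7^10 = 282475249 multiplications
Difference: 176558481 - 282475249 = -105916768 (Strassen uses MORE here due to padding overhead — for small or just-over-power-of-2 n, padding can outweigh the per-level savings)

Standard: 176558481 multiplications (561^3). Strassen: 282475249 multiplications (7^10, after padding to 1024x1024). Strassen reduces 8 recursive multiplications to 7 at each level.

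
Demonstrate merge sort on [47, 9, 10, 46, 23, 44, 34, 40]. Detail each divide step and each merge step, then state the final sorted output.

Merge sort trace:

Split: [47, 9, 10, 46, 23, 44, 34, 40] -> [47, 9, 10, 46] and [23, 44, 34, 40]
  Split: [47, 9, 10, 46] -> [47, 9] and [10, 46]
    Split: [47, 9] -> [47] and [9]
    Merge: [47] + [9] -> [9, 47]
    Split: [10, 46] -> [10] and [46]
    Merge: [10] + [46] -> [10, 46]
  Merge: [9, 47] + [10, 46] -> [9, 10, 46, 47]
  Split: [23, 44, 34, 40] -> [23, 44] and [34, 40]
    Split: [23, 44] -> [23] and [44]
    Merge: [23] + [44] -> [23, 44]
    Split: [34, 40] -> [34] and [40]
    Merge: [34] + [40] -> [34, 40]
  Merge: [23, 44] + [34, 40] -> [23, 34, 40, 44]
Merge: [9, 10, 46, 47] + [23, 34, 40, 44] -> [9, 10, 23, 34, 40, 44, 46, 47]

Final sorted array: [9, 10, 23, 34, 40, 44, 46, 47]

The merge sort proceeds by recursively splitting the array and merging sorted halves.
After all merges, the sorted array is [9, 10, 23, 34, 40, 44, 46, 47].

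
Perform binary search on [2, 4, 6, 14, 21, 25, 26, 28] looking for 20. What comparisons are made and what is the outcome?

Binary search for 20 in [2, 4, 6, 14, 21, 25, 26, 28]:

lo=0, hi=7, mid=3, arr[mid]=14 -> 14 < 20, search right half
lo=4, hi=7, mid=5, arr[mid]=25 -> 25 > 20, search left half
lo=4, hi=4, mid=4, arr[mid]=21 -> 21 > 20, search left half
lo=4 > hi=3, target 20 not found

Binary search determines that 20 is not in the array after 3 comparisons. The search space was exhausted without finding the target.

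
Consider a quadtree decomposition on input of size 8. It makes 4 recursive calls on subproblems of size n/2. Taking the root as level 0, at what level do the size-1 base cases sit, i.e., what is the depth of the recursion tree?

For divide and conquer with division factor 2:

Problem sizes at each level:
Level 0: 8
Level 1: 4
Level 2: 2
Level 3: 1

The root is level 0 and the size-1 base case is level 3 (the tree spans levels 0 through 3, i.e. 4 levels counting the root), so the depth is the number of divisions: log_2(8) = 3

The recursion tree depth is log_2(8) = 3. At each level, the problem size is divided by 2, so it takes 3 divisions to reduce to a base case of size 1. The algorithm makes 4 recursive calls at each level.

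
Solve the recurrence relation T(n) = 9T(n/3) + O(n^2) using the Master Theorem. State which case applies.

Master Theorem for T(n) = 9T(n/3) + O(n^2):

a = 9, b = 3, c = 2
log_b(a) = log_3(9) = 2.0000

Case 2: c = 2 = log_3(9) = 2.0000
T(n) = O(n^2 log n) = O(n^2 log n)

For T(n) = 9T(n/3) + O(n^2): log_3(9) = 2.0000. This is Case 2 of the Master Theorem (c = log_b(a), equal work at all levels), giving O(n^2 log n).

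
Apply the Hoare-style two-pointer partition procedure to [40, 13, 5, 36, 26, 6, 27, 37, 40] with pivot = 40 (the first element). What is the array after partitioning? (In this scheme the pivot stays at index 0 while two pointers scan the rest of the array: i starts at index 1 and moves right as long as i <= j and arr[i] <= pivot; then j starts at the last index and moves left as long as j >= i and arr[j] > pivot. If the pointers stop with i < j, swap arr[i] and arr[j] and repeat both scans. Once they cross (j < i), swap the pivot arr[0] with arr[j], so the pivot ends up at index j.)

Hoare-style two-pointer partition with pivot = 40:

Initial array: [40, 13, 5, 36, 26, 6, 27, 37, 40]

Pointers start at i = 1, j = 8.
i ends at 9, j ends at 8: the pointers have crossed (j < i), so scanning stops.

Swap pivot arr[0] with arr[8] to place pivot at position 8: [40, 13, 5, 36, 26, 6, 27, 37, 40]
Pivot position: 8

After partitioning with pivot 40, the array becomes [40, 13, 5, 36, 26, 6, 27, 37, 40]. The pivot is placed at index 8. All elements to the left of the pivot are <= 40, and all elements to the right are > 40.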